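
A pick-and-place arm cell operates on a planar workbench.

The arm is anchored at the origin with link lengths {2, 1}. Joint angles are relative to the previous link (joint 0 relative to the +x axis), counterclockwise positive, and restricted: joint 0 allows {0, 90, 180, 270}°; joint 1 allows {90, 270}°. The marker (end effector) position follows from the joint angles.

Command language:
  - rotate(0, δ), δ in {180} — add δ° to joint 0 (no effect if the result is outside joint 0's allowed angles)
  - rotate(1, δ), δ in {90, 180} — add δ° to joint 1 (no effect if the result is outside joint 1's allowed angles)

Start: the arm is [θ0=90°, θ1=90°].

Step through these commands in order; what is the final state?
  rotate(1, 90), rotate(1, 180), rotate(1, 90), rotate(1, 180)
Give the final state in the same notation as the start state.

start: [θ0=90°, θ1=90°]
t=1 rotate(1, 90) ⇒ [θ0=90°, θ1=90°]
t=2 rotate(1, 180) ⇒ [θ0=90°, θ1=270°]
t=3 rotate(1, 90) ⇒ [θ0=90°, θ1=270°]
t=4 rotate(1, 180) ⇒ [θ0=90°, θ1=90°]

[θ0=90°, θ1=90°]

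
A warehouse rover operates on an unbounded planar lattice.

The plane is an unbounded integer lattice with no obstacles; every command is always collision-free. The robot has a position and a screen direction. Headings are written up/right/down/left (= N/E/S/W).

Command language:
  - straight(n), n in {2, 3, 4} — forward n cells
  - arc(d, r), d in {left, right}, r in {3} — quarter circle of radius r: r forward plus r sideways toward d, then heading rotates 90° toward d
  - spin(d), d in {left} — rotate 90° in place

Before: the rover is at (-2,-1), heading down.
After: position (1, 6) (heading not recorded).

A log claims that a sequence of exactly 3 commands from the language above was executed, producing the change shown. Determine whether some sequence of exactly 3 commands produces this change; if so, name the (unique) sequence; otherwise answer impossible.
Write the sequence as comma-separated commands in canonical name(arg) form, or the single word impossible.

key: running straight(4) before spin(left) would end elsewhere — order is forced
start: at (-2,-1), heading down
t=1 spin(left) ⇒ at (-2,-1), heading right
t=2 arc(left, 3) ⇒ at (1,2), heading up
t=3 straight(4) ⇒ at (1,6), heading up
all 216 alternatives checked — unique.

spin(left), arc(left, 3), straight(4)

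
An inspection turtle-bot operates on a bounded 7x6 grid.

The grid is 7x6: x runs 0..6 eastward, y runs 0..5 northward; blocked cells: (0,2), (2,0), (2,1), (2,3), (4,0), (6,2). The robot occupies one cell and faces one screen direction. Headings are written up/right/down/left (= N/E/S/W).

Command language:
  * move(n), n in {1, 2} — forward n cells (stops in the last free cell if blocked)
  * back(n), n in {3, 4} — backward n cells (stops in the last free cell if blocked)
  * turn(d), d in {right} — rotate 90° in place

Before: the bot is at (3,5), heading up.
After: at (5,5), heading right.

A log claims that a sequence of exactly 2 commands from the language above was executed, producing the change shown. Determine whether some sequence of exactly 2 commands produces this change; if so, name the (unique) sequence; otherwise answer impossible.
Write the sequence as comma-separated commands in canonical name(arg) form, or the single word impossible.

turn(right), move(2)

key: running move(2) before turn(right) would end elsewhere — order is forced
t0: at (3,5), heading up
step 1 (turn(right)): at (3,5), heading right
step 2 (move(2)): at (5,5), heading right
no other 2-command option fits: unique.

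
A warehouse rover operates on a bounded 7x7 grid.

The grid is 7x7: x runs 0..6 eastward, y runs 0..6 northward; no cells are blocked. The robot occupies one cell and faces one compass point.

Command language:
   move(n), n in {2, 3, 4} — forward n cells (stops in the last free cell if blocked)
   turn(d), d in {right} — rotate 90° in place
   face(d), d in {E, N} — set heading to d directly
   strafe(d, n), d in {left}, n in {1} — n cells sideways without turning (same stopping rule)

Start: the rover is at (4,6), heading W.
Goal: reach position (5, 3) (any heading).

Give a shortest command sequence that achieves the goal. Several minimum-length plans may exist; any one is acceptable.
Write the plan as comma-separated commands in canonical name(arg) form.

face(E), turn(right), move(3), strafe(left, 1)

t0: at (4,6), heading W
step 1 (face(E)): at (4,6), heading E
step 2 (turn(right)): at (4,6), heading S
step 3 (move(3)): at (4,3), heading S
step 4 (strafe(left, 1)): at (5,3), heading S
shorter routes all fall short; 4 is best.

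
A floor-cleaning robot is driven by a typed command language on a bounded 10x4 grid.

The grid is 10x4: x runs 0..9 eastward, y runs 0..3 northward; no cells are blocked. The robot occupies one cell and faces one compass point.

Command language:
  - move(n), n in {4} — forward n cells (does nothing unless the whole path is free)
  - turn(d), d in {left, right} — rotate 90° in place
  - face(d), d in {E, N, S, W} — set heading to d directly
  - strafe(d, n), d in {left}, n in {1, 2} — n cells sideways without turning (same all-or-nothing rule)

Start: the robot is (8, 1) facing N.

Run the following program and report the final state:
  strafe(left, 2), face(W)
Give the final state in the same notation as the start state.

initial: (8, 1) facing N
1. strafe(left, 2) → (6, 1) facing N
2. face(W) → (6, 1) facing W

(6, 1) facing W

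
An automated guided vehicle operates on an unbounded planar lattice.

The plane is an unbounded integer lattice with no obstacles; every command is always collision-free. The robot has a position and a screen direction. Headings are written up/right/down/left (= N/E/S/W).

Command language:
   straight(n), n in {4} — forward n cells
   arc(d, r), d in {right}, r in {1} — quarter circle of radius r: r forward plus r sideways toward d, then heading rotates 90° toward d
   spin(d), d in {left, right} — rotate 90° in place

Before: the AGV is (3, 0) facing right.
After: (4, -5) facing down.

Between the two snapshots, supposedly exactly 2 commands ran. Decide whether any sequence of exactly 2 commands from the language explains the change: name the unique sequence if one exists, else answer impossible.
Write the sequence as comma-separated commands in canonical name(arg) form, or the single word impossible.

arc(right, 1), straight(4)

key: cell and facing (now S) both changed — the 2 commands mix motion and turning
begin: (3, 0) facing right
[1] after arc(right, 1): (4, -1) facing down
[2] after straight(4): (4, -5) facing down
all 16 alternatives checked — unique.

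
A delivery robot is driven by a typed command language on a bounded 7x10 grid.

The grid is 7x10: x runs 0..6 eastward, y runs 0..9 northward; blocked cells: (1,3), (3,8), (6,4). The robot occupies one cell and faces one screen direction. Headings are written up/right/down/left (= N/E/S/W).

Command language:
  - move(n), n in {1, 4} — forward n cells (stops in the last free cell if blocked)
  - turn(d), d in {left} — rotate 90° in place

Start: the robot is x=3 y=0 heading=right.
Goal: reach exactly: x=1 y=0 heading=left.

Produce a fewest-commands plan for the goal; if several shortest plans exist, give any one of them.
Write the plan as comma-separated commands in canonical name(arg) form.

turn(left), turn(left), move(1), move(1)

from: x=3 y=0 heading=right
t=1 turn(left) ⇒ x=3 y=0 heading=up
t=2 turn(left) ⇒ x=3 y=0 heading=left
t=3 move(1) ⇒ x=2 y=0 heading=left
t=4 move(1) ⇒ x=1 y=0 heading=left
minimal: 4 command(s), checked below 4.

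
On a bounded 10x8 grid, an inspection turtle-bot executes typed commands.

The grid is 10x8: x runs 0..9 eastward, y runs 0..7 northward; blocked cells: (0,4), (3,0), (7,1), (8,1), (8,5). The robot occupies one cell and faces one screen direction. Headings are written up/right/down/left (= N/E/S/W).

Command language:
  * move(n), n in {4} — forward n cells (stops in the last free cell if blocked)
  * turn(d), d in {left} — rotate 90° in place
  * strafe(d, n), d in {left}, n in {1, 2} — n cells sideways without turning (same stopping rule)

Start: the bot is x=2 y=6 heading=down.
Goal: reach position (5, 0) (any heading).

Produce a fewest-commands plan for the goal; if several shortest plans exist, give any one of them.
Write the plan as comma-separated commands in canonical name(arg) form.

initial: x=2 y=6 heading=down
[1] after strafe(left, 1): x=3 y=6 heading=down
[2] after strafe(left, 2): x=5 y=6 heading=down
[3] after move(4): x=5 y=2 heading=down
[4] after move(4): x=5 y=0 heading=down
no 3-step plan works, so 4 is optimal.

strafe(left, 1), strafe(left, 2), move(4), move(4)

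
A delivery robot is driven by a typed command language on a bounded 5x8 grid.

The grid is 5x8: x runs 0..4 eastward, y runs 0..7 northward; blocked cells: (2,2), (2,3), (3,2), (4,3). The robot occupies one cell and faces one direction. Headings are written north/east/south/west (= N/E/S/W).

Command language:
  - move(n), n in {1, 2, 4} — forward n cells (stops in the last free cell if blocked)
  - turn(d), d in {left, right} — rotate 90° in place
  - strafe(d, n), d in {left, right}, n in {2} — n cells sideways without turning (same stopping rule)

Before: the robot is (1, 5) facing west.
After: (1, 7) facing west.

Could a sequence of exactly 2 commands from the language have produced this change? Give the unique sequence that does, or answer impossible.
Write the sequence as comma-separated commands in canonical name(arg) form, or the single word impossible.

strafe(right, 2), strafe(right, 2)

key: the second strafe(right, 2) runs into the grid edge before its full distance
start: (1, 5) facing west
1. strafe(right, 2) → (1, 7) facing west
2. strafe(right, 2) → (1, 7) facing west
all 49 alternatives checked — unique.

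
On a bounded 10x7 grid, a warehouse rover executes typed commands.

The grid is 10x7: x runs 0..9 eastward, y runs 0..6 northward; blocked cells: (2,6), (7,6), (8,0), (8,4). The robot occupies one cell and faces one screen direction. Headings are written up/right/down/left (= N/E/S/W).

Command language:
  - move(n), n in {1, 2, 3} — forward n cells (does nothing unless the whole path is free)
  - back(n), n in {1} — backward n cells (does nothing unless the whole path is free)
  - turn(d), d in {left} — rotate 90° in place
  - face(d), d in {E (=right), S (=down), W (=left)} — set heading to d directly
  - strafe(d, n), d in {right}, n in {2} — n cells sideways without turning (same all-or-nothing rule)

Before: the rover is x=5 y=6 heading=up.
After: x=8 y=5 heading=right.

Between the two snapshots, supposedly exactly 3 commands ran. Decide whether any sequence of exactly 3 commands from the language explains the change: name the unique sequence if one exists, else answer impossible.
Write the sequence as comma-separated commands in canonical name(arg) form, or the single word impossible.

key: cell and facing (now E) both changed — the 3 commands mix motion and turning
t0: x=5 y=6 heading=up
1. back(1) → x=5 y=5 heading=up
2. face(E) → x=5 y=5 heading=right
3. move(3) → x=8 y=5 heading=right
all 729 alternatives checked — unique.

back(1), face(E), move(3)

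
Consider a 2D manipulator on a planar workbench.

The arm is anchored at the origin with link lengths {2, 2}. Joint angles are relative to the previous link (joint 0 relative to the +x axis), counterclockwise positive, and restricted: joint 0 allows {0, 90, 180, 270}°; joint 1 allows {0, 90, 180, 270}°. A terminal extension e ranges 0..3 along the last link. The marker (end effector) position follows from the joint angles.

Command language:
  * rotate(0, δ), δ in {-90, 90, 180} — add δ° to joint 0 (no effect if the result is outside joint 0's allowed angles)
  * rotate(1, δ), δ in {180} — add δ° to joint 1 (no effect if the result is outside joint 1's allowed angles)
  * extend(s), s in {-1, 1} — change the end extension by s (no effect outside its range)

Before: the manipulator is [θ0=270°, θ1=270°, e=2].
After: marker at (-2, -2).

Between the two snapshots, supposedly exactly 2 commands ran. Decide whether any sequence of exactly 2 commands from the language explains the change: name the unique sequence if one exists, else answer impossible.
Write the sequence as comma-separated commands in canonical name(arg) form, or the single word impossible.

extend(-1), extend(-1)

initial: [θ0=270°, θ1=270°, e=2]
step 1 (extend(-1)): [θ0=270°, θ1=270°, e=1]
step 2 (extend(-1)): [θ0=270°, θ1=270°, e=0]
all 36 alternatives checked — unique.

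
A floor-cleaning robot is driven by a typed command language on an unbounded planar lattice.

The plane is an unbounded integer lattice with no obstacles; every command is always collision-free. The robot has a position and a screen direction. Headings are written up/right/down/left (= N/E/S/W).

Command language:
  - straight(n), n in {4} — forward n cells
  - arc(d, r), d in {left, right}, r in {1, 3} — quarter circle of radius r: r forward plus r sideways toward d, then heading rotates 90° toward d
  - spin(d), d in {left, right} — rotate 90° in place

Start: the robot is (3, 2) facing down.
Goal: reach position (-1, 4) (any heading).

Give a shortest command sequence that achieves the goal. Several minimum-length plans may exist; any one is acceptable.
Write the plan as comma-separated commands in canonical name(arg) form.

from: (3, 2) facing down
1. arc(right, 1) → (2, 1) facing left
2. arc(right, 3) → (-1, 4) facing up
nothing shorter than 2 reaches the goal.

arc(right, 1), arc(right, 3)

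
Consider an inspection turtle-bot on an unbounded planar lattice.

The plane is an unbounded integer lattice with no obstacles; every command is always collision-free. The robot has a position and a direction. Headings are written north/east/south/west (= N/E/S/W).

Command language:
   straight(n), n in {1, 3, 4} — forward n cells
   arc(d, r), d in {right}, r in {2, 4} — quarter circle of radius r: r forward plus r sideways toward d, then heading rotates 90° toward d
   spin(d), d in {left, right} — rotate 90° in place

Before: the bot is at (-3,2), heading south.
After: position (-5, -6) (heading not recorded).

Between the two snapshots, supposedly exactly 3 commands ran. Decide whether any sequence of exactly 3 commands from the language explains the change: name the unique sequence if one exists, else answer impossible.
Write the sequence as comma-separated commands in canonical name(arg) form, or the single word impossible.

straight(3), straight(3), arc(right, 2)

key: order matters: swapping straight(3) and arc(right, 2) lands elsewhere
begin: at (-3,2), heading south
1. straight(3) → at (-3,-1), heading south
2. straight(3) → at (-3,-4), heading south
3. arc(right, 2) → at (-5,-6), heading west
no rival 3-sequence matches.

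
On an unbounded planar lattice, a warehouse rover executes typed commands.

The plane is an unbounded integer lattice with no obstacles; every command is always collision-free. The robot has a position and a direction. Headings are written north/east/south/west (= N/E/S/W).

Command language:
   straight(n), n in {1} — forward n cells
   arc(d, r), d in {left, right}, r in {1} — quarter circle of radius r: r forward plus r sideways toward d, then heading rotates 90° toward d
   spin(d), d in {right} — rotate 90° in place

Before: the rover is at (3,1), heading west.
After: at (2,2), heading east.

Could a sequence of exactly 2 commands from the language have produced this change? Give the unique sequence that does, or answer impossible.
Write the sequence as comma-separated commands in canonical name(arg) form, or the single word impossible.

arc(right, 1), spin(right)

key: running spin(right) before arc(right, 1) would end elsewhere — order is forced
begin: at (3,1), heading west
t=1 arc(right, 1) ⇒ at (2,2), heading north
t=2 spin(right) ⇒ at (2,2), heading east
uniquely the one of 16 2-step routes that fits.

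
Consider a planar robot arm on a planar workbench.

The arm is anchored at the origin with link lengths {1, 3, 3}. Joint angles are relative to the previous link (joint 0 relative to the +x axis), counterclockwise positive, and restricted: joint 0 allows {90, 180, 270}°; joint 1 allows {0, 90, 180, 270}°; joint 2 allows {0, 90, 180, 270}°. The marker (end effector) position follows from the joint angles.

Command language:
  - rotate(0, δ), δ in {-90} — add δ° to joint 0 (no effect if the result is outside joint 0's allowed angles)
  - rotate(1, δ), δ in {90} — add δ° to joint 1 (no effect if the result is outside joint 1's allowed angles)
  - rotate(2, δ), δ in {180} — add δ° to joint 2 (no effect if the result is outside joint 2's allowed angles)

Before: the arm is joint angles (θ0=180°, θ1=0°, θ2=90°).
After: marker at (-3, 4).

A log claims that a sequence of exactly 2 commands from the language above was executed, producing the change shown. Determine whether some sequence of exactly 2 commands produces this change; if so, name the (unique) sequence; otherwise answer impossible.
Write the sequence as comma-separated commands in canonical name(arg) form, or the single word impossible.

initial: joint angles (θ0=180°, θ1=0°, θ2=90°)
[1] after rotate(0, -90): joint angles (θ0=90°, θ1=0°, θ2=90°)
[2] after rotate(0, -90): joint angles (θ0=90°, θ1=0°, θ2=90°)
uniquely the one of 9 2-step routes that fits.

rotate(0, -90), rotate(0, -90)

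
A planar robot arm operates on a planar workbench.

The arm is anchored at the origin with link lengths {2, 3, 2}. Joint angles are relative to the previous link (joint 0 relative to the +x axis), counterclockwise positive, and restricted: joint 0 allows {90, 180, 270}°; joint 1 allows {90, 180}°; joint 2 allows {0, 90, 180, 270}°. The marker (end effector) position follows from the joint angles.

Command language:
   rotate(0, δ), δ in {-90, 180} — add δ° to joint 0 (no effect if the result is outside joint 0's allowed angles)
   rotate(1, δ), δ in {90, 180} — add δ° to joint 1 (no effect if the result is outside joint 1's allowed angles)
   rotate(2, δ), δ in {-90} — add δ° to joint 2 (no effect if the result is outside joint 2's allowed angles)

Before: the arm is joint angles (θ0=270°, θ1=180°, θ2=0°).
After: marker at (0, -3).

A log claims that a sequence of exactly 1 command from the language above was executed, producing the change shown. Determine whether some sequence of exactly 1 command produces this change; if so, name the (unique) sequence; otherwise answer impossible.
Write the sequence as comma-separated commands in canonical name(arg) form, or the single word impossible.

rotate(0, 180)

begin: joint angles (θ0=270°, θ1=180°, θ2=0°)
t=1 rotate(0, 180) ⇒ joint angles (θ0=90°, θ1=180°, θ2=0°)
uniquely the one of 5 1-step routes that fits.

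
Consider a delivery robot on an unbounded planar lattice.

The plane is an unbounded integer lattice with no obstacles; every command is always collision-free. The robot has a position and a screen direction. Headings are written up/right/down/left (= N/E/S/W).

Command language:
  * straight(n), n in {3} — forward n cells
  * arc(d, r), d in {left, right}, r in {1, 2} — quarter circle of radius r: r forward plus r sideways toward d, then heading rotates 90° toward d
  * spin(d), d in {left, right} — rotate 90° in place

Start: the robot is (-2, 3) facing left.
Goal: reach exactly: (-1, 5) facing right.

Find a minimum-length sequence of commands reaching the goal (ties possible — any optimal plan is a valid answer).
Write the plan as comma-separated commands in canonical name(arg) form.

from: (-2, 3) facing left
[1] after arc(right, 2): (-4, 5) facing up
[2] after spin(right): (-4, 5) facing right
[3] after straight(3): (-1, 5) facing right
no 2-step plan works, so 3 is optimal.

arc(right, 2), spin(right), straight(3)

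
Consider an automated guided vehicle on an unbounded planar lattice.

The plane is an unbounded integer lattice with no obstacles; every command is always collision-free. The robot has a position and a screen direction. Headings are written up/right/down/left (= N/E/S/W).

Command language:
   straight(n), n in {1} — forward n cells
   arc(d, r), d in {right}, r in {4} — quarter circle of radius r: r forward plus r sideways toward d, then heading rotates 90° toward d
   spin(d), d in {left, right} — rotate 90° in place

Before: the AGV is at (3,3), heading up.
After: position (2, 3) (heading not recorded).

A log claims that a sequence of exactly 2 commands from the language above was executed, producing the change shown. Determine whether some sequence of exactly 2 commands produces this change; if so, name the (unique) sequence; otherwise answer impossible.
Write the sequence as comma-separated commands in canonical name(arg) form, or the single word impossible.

spin(left), straight(1)

key: running straight(1) before spin(left) would end elsewhere — order is forced
start: at (3,3), heading up
step 1 (spin(left)): at (3,3), heading left
step 2 (straight(1)): at (2,3), heading left
uniquely the one of 16 2-step routes that fits.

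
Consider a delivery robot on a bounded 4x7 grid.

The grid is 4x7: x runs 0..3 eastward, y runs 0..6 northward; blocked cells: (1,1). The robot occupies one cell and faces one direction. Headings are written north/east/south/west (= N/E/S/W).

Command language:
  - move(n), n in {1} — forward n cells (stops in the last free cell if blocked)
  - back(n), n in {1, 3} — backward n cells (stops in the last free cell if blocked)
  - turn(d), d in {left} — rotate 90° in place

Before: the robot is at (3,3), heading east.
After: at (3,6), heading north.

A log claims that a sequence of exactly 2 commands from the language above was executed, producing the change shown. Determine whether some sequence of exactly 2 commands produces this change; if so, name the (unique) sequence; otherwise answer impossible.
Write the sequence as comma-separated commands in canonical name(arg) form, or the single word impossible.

every 2-command combo misses the target.

impossible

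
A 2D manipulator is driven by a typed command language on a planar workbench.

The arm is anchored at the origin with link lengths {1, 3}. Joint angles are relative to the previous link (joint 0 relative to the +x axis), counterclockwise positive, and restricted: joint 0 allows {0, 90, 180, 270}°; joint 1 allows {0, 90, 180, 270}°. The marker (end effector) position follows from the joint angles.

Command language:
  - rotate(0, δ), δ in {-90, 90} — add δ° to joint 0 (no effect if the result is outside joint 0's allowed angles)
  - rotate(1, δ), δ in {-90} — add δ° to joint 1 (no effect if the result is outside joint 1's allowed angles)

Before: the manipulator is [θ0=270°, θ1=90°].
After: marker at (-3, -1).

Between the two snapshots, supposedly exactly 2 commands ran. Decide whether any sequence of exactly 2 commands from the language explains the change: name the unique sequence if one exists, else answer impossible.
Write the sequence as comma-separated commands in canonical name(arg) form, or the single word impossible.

rotate(1, -90), rotate(1, -90)

initial: [θ0=270°, θ1=90°]
t=1 rotate(1, -90) ⇒ [θ0=270°, θ1=0°]
t=2 rotate(1, -90) ⇒ [θ0=270°, θ1=270°]
all 9 alternatives checked — unique.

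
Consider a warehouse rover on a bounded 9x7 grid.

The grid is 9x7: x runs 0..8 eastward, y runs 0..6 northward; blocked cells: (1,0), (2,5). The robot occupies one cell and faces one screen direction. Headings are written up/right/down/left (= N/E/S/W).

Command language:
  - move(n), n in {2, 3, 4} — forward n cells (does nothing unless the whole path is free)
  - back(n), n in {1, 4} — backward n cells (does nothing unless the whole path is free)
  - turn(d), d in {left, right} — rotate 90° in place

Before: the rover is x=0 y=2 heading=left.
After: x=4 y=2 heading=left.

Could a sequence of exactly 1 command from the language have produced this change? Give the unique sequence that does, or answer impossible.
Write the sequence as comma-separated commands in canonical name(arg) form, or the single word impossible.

key: still facing W — the one step turns nothing
t0: x=0 y=2 heading=left
[1] after back(4): x=4 y=2 heading=left
uniquely the one of 7 1-step routes that fits.

back(4)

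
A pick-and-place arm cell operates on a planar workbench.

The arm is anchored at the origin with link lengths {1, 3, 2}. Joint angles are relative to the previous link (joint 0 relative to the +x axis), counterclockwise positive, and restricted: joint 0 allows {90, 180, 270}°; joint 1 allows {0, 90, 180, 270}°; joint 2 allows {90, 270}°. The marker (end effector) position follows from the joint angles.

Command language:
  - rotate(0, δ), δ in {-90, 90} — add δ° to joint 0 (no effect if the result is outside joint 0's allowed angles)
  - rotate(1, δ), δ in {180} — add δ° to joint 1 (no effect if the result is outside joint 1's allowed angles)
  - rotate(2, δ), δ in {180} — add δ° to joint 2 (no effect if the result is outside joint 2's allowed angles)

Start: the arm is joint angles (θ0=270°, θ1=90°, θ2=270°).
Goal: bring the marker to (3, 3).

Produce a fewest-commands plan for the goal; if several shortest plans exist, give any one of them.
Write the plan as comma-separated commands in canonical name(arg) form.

rotate(2, 180), rotate(0, -90), rotate(0, -90), rotate(1, 180)

from: joint angles (θ0=270°, θ1=90°, θ2=270°)
t=1 rotate(2, 180) ⇒ joint angles (θ0=270°, θ1=90°, θ2=90°)
t=2 rotate(0, -90) ⇒ joint angles (θ0=180°, θ1=90°, θ2=90°)
t=3 rotate(0, -90) ⇒ joint angles (θ0=90°, θ1=90°, θ2=90°)
t=4 rotate(1, 180) ⇒ joint angles (θ0=90°, θ1=270°, θ2=90°)
no 3-step plan works, so 4 is optimal.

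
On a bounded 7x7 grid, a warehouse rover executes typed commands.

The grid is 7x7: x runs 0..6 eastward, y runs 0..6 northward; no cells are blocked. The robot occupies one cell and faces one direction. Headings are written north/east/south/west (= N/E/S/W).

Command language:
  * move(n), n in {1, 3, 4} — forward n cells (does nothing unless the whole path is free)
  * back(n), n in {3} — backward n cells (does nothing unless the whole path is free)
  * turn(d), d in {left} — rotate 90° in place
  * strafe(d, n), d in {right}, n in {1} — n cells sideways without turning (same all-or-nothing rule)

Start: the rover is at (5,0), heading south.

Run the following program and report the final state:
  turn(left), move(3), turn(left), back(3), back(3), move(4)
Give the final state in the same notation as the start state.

at (5,4), heading north

start: at (5,0), heading south
1. turn(left) → at (5,0), heading east
2. move(3) → at (5,0), heading east
3. turn(left) → at (5,0), heading north
4. back(3) → at (5,0), heading north
5. back(3) → at (5,0), heading north
6. move(4) → at (5,4), heading north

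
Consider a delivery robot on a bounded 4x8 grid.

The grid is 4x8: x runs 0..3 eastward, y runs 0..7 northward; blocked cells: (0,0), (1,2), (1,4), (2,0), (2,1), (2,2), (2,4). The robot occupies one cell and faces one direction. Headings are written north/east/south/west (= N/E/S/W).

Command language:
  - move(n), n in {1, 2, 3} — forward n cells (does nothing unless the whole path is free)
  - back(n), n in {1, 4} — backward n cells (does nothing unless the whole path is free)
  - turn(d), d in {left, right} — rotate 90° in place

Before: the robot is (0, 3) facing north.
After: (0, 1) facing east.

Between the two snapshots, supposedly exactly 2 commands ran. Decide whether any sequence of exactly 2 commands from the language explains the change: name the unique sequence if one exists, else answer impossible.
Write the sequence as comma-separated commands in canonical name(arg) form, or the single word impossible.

no 2-step route produces this change.

impossible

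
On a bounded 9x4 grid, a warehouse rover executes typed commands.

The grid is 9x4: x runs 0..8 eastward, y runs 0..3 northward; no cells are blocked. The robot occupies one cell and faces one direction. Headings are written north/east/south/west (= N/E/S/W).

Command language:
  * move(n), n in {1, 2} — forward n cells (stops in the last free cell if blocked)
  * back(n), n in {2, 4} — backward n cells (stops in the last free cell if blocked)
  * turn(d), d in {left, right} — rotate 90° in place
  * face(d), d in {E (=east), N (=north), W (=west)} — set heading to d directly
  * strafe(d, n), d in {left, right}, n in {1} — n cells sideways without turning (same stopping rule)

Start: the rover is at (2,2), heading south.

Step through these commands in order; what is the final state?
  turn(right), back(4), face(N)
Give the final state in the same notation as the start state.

from: at (2,2), heading south
step 1 (turn(right)): at (2,2), heading west
step 2 (back(4)): at (6,2), heading west
step 3 (face(N)): at (6,2), heading north

at (6,2), heading north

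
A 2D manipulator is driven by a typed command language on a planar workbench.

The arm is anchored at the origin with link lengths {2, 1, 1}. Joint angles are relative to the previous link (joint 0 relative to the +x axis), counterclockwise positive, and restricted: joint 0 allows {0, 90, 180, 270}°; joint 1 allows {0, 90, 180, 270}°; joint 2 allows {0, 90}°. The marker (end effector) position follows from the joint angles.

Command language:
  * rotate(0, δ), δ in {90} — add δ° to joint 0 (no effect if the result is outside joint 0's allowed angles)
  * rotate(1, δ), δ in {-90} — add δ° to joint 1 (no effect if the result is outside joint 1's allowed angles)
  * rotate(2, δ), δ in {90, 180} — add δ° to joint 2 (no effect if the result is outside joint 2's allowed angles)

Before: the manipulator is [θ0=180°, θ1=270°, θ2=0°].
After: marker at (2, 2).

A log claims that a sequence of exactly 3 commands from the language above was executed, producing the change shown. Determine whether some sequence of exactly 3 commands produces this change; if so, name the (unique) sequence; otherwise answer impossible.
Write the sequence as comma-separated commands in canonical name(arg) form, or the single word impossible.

rotate(0, 90), rotate(0, 90), rotate(0, 90)

start: [θ0=180°, θ1=270°, θ2=0°]
1. rotate(0, 90) → [θ0=270°, θ1=270°, θ2=0°]
2. rotate(0, 90) → [θ0=0°, θ1=270°, θ2=0°]
3. rotate(0, 90) → [θ0=90°, θ1=270°, θ2=0°]
no rival 3-sequence matches.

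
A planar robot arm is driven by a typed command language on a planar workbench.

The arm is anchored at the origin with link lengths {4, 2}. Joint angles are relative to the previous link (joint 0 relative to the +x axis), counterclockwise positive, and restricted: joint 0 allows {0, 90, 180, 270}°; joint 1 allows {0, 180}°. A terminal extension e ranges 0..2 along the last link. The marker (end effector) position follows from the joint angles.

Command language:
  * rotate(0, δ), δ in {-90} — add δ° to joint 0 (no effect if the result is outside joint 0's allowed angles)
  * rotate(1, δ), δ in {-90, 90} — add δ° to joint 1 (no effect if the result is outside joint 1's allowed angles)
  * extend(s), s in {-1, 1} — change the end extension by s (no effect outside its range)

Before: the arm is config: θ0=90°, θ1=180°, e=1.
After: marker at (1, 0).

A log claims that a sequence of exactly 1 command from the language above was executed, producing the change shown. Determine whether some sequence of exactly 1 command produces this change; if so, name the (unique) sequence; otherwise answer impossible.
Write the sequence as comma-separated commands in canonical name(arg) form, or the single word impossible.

from: config: θ0=90°, θ1=180°, e=1
t=1 rotate(0, -90) ⇒ config: θ0=0°, θ1=180°, e=1
all 5 alternatives checked — unique.

rotate(0, -90)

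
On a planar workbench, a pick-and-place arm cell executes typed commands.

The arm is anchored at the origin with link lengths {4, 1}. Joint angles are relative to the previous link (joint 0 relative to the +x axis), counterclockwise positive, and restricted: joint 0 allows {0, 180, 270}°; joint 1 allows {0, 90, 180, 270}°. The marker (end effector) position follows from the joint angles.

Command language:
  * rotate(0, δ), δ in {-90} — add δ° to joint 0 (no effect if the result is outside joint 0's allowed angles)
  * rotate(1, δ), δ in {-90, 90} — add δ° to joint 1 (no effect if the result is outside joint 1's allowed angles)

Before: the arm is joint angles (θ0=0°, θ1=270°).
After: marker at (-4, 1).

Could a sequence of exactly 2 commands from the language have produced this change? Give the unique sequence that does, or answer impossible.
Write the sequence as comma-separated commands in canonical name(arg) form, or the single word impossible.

from: joint angles (θ0=0°, θ1=270°)
t=1 rotate(0, -90) ⇒ joint angles (θ0=270°, θ1=270°)
t=2 rotate(0, -90) ⇒ joint angles (θ0=180°, θ1=270°)
all 9 alternatives checked — unique.

rotate(0, -90), rotate(0, -90)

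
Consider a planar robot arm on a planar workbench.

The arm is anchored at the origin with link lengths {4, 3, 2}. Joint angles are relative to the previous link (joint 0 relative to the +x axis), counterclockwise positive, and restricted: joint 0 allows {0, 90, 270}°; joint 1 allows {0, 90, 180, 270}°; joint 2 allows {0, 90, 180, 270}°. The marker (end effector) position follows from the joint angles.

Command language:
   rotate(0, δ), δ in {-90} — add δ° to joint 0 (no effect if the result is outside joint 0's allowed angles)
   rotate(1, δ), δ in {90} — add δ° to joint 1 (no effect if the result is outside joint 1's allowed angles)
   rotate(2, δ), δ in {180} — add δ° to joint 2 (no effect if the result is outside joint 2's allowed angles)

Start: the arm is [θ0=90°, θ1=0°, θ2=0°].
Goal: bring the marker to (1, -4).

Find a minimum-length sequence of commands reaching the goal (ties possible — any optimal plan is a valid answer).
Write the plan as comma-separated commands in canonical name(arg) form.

from: [θ0=90°, θ1=0°, θ2=0°]
t=1 rotate(2, 180) ⇒ [θ0=90°, θ1=0°, θ2=180°]
t=2 rotate(1, 90) ⇒ [θ0=90°, θ1=90°, θ2=180°]
t=3 rotate(0, -90) ⇒ [θ0=0°, θ1=90°, θ2=180°]
t=4 rotate(0, -90) ⇒ [θ0=270°, θ1=90°, θ2=180°]
shorter routes all fall short; 4 is best.

rotate(2, 180), rotate(1, 90), rotate(0, -90), rotate(0, -90)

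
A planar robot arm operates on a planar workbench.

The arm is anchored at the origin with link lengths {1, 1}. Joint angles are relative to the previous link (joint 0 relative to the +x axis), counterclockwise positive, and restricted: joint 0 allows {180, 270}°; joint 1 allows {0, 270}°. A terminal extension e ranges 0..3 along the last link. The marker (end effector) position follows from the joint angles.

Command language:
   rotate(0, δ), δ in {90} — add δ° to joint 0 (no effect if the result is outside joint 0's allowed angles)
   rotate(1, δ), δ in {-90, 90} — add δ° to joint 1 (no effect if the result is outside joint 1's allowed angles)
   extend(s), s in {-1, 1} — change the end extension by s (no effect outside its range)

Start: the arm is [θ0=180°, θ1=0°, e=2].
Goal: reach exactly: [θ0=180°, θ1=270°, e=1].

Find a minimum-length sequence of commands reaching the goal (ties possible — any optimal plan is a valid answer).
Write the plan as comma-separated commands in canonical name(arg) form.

from: [θ0=180°, θ1=0°, e=2]
[1] after rotate(1, -90): [θ0=180°, θ1=270°, e=2]
[2] after extend(-1): [θ0=180°, θ1=270°, e=1]
shorter routes all fall short; 2 is best.

rotate(1, -90), extend(-1)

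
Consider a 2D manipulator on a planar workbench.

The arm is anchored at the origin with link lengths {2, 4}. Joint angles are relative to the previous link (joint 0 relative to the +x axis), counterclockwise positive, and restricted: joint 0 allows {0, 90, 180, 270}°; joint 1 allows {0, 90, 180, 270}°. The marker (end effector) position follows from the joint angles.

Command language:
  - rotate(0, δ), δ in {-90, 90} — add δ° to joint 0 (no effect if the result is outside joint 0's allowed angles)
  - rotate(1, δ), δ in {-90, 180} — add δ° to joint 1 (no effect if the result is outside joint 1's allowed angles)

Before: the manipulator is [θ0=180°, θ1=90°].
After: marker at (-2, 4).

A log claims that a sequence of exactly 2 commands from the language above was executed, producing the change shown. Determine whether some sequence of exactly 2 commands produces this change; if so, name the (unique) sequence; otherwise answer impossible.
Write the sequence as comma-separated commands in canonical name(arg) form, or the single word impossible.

rotate(1, -90), rotate(1, -90)

start: [θ0=180°, θ1=90°]
t=1 rotate(1, -90) ⇒ [θ0=180°, θ1=0°]
t=2 rotate(1, -90) ⇒ [θ0=180°, θ1=270°]
uniquely the one of 16 2-step routes that fits.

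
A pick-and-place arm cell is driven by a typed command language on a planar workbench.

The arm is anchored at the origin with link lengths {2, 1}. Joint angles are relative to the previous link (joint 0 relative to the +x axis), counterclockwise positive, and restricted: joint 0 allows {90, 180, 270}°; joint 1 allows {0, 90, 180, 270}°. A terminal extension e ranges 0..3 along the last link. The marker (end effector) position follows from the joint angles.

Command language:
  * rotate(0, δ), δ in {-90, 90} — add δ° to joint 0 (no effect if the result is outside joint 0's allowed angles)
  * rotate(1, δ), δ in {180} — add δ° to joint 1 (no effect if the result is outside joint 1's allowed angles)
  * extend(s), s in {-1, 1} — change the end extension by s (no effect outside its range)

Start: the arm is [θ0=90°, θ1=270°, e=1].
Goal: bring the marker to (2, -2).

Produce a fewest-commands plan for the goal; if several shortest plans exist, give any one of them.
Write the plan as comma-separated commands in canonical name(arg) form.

rotate(0, 90), rotate(0, 90), rotate(1, 180)

begin: [θ0=90°, θ1=270°, e=1]
1. rotate(0, 90) → [θ0=180°, θ1=270°, e=1]
2. rotate(0, 90) → [θ0=270°, θ1=270°, e=1]
3. rotate(1, 180) → [θ0=270°, θ1=90°, e=1]
minimal: 3 command(s), checked below 3.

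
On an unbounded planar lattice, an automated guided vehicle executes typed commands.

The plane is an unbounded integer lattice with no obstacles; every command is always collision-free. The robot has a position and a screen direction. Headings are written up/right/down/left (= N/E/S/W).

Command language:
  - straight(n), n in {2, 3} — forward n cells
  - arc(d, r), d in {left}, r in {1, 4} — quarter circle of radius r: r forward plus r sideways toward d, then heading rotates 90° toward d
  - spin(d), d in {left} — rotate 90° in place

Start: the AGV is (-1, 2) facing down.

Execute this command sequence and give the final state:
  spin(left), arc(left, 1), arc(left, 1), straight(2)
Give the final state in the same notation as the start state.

from: (-1, 2) facing down
step 1 (spin(left)): (-1, 2) facing right
step 2 (arc(left, 1)): (0, 3) facing up
step 3 (arc(left, 1)): (-1, 4) facing left
step 4 (straight(2)): (-3, 4) facing left

(-3, 4) facing left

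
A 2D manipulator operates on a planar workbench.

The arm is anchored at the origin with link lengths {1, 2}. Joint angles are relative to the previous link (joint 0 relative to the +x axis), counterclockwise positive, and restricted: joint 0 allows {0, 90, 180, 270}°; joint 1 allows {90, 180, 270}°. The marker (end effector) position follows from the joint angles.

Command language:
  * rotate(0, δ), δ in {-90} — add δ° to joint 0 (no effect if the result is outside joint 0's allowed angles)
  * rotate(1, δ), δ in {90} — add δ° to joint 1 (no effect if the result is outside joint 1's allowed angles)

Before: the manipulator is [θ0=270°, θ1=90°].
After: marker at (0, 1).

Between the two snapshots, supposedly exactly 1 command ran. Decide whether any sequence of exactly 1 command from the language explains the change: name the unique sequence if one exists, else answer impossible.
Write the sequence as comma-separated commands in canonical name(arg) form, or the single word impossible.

rotate(1, 90)

start: [θ0=270°, θ1=90°]
t=1 rotate(1, 90) ⇒ [θ0=270°, θ1=180°]
no other 1-command option fits: unique.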